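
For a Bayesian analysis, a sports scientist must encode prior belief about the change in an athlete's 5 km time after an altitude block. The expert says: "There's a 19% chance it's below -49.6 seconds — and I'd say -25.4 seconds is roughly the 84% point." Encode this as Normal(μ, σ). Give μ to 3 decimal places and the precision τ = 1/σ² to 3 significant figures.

μ = -38.253, τ = 0.00599

The p-quantile of Normal(μ,σ) is μ + z_p·σ, with z_{0.19} = -0.8779 and z_{0.84} = 0.9945.
Eliminate σ: μ = (z₂·x₁ − z₁·x₂)/(z₂ − z₁) = (0.9945·-49.6 − (-0.8779)·-25.4)/1.872 = -38.253.
Then σ = (x₂ − x₁)/(z₂ − z₁) = (-25.4 − -49.6)/1.872 = 12.925.
Precision τ = 1/σ² = 1/12.92² = 0.00599.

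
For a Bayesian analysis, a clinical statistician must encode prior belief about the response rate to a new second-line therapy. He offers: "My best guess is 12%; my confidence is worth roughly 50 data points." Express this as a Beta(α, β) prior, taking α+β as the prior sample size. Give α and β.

Under the effective-sample-size interpretation, Beta(α, β) has prior mean α/(α+β) and prior sample size α+β.
So α+β = 50 and α/(α+β) = 0.12, giving α = 0.12·50 = 6 and β = 50 − 6 = 44.

α = 6, β = 44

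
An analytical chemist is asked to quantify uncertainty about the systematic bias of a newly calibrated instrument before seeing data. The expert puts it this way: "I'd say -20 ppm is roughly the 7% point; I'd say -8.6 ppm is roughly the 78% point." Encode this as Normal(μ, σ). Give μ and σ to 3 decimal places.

μ = -12.516, σ = 5.071

For Normal(μ,σ), the p-quantile is μ + z_p·σ. Here z_{0.07} = -1.476, z_{0.78} = 0.7722.
So -20 = μ − 1.476σ and -8.6 = μ + 0.7722σ.
Subtracting: σ = (-8.6 − -20)/(0.7722 − (-1.476)) = 5.071.
Then μ = -20 − (-1.476)·5.071 = -12.516.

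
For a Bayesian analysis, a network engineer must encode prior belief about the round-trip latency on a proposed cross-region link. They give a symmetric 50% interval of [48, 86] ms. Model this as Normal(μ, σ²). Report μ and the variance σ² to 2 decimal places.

μ = 67.00, σ² = 793.52

A symmetric 50% interval runs μ ± z·σ with z = 0.6745.
Half-width = 19, so σ = 19/0.6745 = 28.169 and σ² = 793.52.
μ is the interval midpoint, 67.00.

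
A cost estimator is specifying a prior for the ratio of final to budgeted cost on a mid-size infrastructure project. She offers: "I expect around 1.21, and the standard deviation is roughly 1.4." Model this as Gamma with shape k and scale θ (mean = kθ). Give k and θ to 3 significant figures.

For Gamma(k, scale θ): mean = kθ, variance = kθ², so CV = 1/√k.
CV = SD/mean = 1.4/1.21 = 1.157, hence k = 1/CV² = 0.747.
Then θ = mean/k = 1.21/0.747 = 1.62.

k ≈ 0.747, θ ≈ 1.62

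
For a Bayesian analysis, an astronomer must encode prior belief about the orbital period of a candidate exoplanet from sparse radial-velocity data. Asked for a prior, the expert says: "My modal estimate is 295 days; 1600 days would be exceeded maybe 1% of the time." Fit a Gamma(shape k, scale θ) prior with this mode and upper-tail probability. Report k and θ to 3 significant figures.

Gamma(k,θ) with k>1 has mode (k−1)θ, so θ = 295/(k−1).
Need P(X < 1600) = 0.99 with θ tied to k this way. Start at k = 2, θ = 295: P(X<1600) ≈ 0.972.
Too low — raise k to concentrate. Iterating converges to k ≈ 2.34.
Then θ = 295/(2.34−1) ≈ 221.

k ≈ 2.34, θ ≈ 221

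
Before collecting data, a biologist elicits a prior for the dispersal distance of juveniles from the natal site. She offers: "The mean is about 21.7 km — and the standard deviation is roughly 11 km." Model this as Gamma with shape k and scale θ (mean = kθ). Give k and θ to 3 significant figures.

For Gamma(k, scale θ): mean = kθ, variance = kθ², so CV = 1/√k.
CV = SD/mean = 11/21.7 = 0.5069, hence k = 1/CV² = 3.89.
Then θ = mean/k = 21.7/3.89 = 5.58.

k ≈ 3.89, θ ≈ 5.58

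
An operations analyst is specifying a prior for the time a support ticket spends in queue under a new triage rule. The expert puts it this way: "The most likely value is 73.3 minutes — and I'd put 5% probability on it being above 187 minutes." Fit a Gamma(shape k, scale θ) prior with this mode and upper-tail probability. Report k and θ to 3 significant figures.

Gamma(k,θ) with k>1 has mode (k−1)θ, so θ = 73.3/(k−1).
Need P(X < 187) = 0.95 with θ tied to k this way. Start at k = 2, θ = 73.3: P(X<187) ≈ 0.723.
Too low — raise k to concentrate. Iterating converges to k ≈ 4.09.
Then θ = 73.3/(4.09−1) ≈ 23.7.

k ≈ 4.09, θ ≈ 23.7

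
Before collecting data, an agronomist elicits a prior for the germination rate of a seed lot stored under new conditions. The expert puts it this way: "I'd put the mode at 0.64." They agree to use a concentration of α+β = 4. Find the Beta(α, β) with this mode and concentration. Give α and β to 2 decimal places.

α = 2.28, β = 1.72

For α,β > 1 the Beta mode is (α−1)/(α+β−2). With α+β = 4, the mode is (α−1)/2.
Set (α−1)/2 = 0.64 → α = 1 + 0.64·2 = 2.28.
β = 4 − α = 1.72.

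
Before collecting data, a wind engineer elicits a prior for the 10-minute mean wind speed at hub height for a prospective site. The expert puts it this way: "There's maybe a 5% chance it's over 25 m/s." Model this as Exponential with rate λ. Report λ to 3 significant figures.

P(T > 25.0) = e^(−λ·25.0) = 0.05, so λ = −ln(0.05)/25.0 = 0.12.

λ ≈ 0.12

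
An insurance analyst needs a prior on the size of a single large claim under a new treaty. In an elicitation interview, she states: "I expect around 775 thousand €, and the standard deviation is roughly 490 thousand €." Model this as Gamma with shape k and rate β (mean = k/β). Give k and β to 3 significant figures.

k ≈ 2.5, β ≈ 0.00323

For Gamma(k, rate β): mean = k/β, variance = k/β², so CV = 1/√k.
CV = SD/mean = 490/775 = 0.6323, hence k = 1/CV² = 2.5.
Then β = k/mean = 2.5/775 = 0.00323.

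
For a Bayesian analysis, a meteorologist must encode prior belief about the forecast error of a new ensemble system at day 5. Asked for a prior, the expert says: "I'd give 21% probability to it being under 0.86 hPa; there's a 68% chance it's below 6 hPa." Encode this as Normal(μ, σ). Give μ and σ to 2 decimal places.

For Normal(μ,σ), the p-quantile is μ + z_p·σ. Here z_{0.21} = -0.8064, z_{0.68} = 0.4677.
So 0.86 = μ − 0.8064σ and 6 = μ + 0.4677σ.
Subtracting: σ = (6 − 0.86)/(0.4677 − (-0.8064)) = 4.03.
Then μ = 0.86 − (-0.8064)·4.03 = 4.11.

μ = 4.11, σ = 4.03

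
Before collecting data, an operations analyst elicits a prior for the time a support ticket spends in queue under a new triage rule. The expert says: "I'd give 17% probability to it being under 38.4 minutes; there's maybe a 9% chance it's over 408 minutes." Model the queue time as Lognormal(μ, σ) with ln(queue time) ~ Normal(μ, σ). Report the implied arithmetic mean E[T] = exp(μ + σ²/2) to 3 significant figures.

If T ~ Lognormal(μ,σ) then ln T ~ Normal(μ,σ), so the p-quantile of ln T is μ + z_p·σ.
ln(38.4) = 3.648 and ln(408) = 6.011; z_{0.17} = -0.9542, z_{0.91} = 1.341.
σ = (6.011 − 3.648)/(1.341 − (-0.9542)) = 1.030.
μ = 3.648 − (-0.9542)·1.030 = 4.631.
E[T] = exp(μ + σ²/2) = exp(4.631 + 0.5302) = 174 minutes.

E[T] ≈ 174 minutes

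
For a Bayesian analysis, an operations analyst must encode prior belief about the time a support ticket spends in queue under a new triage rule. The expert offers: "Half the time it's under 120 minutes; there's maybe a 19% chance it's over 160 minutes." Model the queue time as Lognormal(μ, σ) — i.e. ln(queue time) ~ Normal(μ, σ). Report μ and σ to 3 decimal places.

μ ≈ 4.787, σ ≈ 0.328

If T ~ Lognormal(μ,σ) then ln T ~ Normal(μ,σ), so the p-quantile of ln T is μ + z_p·σ.
ln(120) = 4.787 and ln(160) = 5.075; z_{0.5} = 0, z_{0.81} = 0.8779.
σ = (5.075 − 4.787)/(0.8779 − (0)) = 0.328.
μ = 4.787 − (0)·0.328 = 4.787.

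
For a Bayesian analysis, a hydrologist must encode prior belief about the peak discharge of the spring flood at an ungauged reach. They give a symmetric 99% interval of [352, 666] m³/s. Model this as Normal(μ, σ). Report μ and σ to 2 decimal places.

A symmetric 99% interval runs μ ± z·σ with z = 2.576.
Half-width = 157, so σ = 157/2.576 = 60.95.
μ is the interval midpoint, 509.00.

μ = 509.00, σ = 60.95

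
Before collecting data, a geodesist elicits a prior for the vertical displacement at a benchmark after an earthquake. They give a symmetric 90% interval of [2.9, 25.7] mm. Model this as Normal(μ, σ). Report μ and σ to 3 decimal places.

μ = 14.300, σ = 6.931

A symmetric 90% interval runs μ ± z·σ with z = 1.645.
Half-width = 11.4, so σ = 11.4/1.645 = 6.931.
μ is the interval midpoint, 14.300.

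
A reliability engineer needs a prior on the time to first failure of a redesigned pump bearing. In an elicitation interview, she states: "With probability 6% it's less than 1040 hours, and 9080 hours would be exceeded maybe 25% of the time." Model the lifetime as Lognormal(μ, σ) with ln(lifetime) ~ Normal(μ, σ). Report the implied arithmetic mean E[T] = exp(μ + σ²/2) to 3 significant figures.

E[T] ≈ 7560 hours

If T ~ Lognormal(μ,σ) then ln T ~ Normal(μ,σ), so the p-quantile of ln T is μ + z_p·σ.
ln(1040) = 6.947 and ln(9080) = 9.114; z_{0.06} = -1.555, z_{0.75} = 0.6745.
σ = (9.114 − 6.947)/(0.6745 − (-1.555)) = 0.972.
μ = 6.947 − (-1.555)·0.972 = 8.458.
E[T] = exp(μ + σ²/2) = exp(8.458 + 0.4724) = 7560 hours.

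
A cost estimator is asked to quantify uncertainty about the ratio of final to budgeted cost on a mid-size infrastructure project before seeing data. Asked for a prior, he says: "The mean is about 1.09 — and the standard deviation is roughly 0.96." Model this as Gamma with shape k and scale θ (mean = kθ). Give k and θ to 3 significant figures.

For Gamma(k, scale θ): mean = kθ, variance = kθ², so CV = 1/√k.
CV = SD/mean = 0.96/1.09 = 0.8807, hence k = 1/CV² = 1.29.
Then θ = mean/k = 1.09/1.29 = 0.846.

k ≈ 1.29, θ ≈ 0.846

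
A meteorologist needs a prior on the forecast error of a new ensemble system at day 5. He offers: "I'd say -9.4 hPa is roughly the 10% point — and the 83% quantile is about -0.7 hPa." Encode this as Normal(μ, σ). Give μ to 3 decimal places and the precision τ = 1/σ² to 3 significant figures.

The p-quantile of Normal(μ,σ) is μ + z_p·σ, with z_{0.1} = -1.282 and z_{0.83} = 0.9542.
Eliminate σ: μ = (z₂·x₁ − z₁·x₂)/(z₂ − z₁) = (0.9542·-9.4 − (-1.282)·-0.7)/2.236 = -4.413.
Then σ = (x₂ − x₁)/(z₂ − z₁) = (-0.7 − -9.4)/2.236 = 3.891.
Precision τ = 1/σ² = 1/3.891² = 0.066.

μ = -4.413, τ = 0.066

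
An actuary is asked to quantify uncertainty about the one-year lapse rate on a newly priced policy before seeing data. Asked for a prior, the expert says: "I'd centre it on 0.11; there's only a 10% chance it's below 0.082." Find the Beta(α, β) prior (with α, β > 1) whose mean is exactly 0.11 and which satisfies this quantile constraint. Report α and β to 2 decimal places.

α ≈ 20.96, β ≈ 169.59

With mean 0.11 fixed, write α = 0.11s, β = 0.89s where s = α+β.
Need P(θ < 0.082) = 0.1 under Beta(0.11s, 0.89s). Normal approximation: (q−m)/√(m(1−m)/s) ≈ z_{0.1} = -1.28, so s ≈ 0.11·0.89·(-1.28)²/(0.082−0.11)² = 205.1.
At s = 205.1: P(θ<0.082) ≈ 0.091. Adjusting to match 0.1 gives s ≈ 190.55.
So α = 0.11·190.55 ≈ 20.96, β = 0.89·190.55 ≈ 169.59.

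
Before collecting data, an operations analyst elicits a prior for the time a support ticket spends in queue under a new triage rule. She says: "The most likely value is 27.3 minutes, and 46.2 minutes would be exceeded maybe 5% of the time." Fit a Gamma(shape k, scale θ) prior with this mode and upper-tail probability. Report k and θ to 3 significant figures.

Gamma(k,θ) with k>1 has mode (k−1)θ, so θ = 27.3/(k−1).
Need P(X < 46.2) = 0.95 with θ tied to k this way. Start at k = 2, θ = 27.3: P(X<46.2) ≈ 0.504.
Too low — raise k to concentrate. Iterating converges to k ≈ 11.1.
Then θ = 27.3/(11.1−1) ≈ 2.71.

k ≈ 11.1, θ ≈ 2.71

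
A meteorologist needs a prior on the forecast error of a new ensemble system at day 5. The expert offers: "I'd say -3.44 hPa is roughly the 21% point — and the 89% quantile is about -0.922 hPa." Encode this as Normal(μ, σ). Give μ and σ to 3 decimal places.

The p-quantile of Normal(μ,σ) is μ + z_p·σ, with z_{0.21} = -0.8064 and z_{0.89} = 1.227.
Eliminate σ: μ = (z₂·x₁ − z₁·x₂)/(z₂ − z₁) = (1.227·-3.44 − (-0.8064)·-0.922)/2.033 = -2.441.
Then σ = (x₂ − x₁)/(z₂ − z₁) = (-0.922 − -3.44)/2.033 = 1.239.

μ = -2.441, σ = 1.239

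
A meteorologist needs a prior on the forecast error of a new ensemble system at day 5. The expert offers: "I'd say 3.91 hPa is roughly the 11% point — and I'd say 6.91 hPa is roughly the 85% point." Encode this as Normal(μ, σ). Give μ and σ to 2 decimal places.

μ = 5.54, σ = 1.33

For Normal(μ,σ), the p-quantile is μ + z_p·σ. Here z_{0.11} = -1.227, z_{0.85} = 1.036.
So 3.91 = μ − 1.227σ and 6.91 = μ + 1.036σ.
Subtracting: σ = (6.91 − 3.91)/(1.036 − (-1.227)) = 1.33.
Then μ = 3.91 − (-1.227)·1.33 = 5.54.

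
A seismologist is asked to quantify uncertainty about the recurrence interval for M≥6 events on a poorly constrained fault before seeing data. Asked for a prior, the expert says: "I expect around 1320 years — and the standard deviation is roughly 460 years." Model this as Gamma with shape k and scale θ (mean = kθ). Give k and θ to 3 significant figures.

For Gamma(k, scale θ): mean = kθ, variance = kθ², so CV = 1/√k.
CV = SD/mean = 460/1320 = 0.3485, hence k = 1/CV² = 8.23.
Then θ = mean/k = 1320/8.23 = 160.

k ≈ 8.23, θ ≈ 160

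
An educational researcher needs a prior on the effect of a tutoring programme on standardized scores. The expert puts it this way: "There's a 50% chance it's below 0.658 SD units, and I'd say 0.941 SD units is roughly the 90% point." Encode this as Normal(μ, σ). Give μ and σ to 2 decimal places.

For Normal(μ,σ), the p-quantile is μ + z_p·σ. Here z_{0.5} = 0, z_{0.9} = 1.282.
So 0.658 = μ + 0σ and 0.941 = μ + 1.282σ.
Subtracting: σ = (0.941 − 0.658)/(1.282 − (0)) = 0.22.
Then μ = 0.658 − (0)·0.22 = 0.66.

μ = 0.66, σ = 0.22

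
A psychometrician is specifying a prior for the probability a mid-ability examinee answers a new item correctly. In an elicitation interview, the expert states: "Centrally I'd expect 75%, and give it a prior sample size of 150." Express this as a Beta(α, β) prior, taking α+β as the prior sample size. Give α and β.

Under the effective-sample-size interpretation, Beta(α, β) has prior mean α/(α+β) and prior sample size α+β.
So α+β = 150 and α/(α+β) = 0.75, giving α = 0.75·150 = 112.5 and β = 150 − 112.5 = 37.5.

α = 112.5, β = 37.5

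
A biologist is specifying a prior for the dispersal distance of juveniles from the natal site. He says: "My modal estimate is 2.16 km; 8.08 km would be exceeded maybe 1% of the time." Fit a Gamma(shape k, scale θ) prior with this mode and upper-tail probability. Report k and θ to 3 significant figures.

Gamma(k,θ) with k>1 has mode (k−1)θ, so θ = 2.16/(k−1).
Need P(X < 8.08) = 0.99 with θ tied to k this way. Start at k = 2, θ = 2.16: P(X<8.08) ≈ 0.887.
Too low — raise k to concentrate. Iterating converges to k ≈ 3.45.
Then θ = 2.16/(3.45−1) ≈ 0.883.

k ≈ 3.45, θ ≈ 0.883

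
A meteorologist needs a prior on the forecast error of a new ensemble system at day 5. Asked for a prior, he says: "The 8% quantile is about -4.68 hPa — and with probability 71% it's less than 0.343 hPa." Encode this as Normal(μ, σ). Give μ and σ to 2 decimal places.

The p-quantile of Normal(μ,σ) is μ + z_p·σ, with z_{0.08} = -1.405 and z_{0.71} = 0.5534.
Eliminate σ: μ = (z₂·x₁ − z₁·x₂)/(z₂ − z₁) = (0.5534·-4.68 − (-1.405)·0.343)/1.958 = -1.08.
Then σ = (x₂ − x₁)/(z₂ − z₁) = (0.343 − -4.68)/1.958 = 2.56.

μ = -1.08, σ = 2.56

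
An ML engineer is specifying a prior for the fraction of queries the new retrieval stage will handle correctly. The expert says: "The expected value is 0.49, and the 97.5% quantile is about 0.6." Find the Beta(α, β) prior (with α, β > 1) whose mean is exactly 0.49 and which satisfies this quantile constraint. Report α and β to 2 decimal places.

α ≈ 38.34, β ≈ 39.91

With mean 0.49 fixed, write α = 0.49s, β = 0.51s where s = α+β.
Need P(θ < 0.6) = 0.975 under Beta(0.49s, 0.51s). Normal approximation: (q−m)/√(m(1−m)/s) ≈ z_{0.975} = 1.96, so s ≈ 0.49·0.51·(1.96)²/(0.6−0.49)² = 79.3.
At s = 79.3: P(θ<0.6) ≈ 0.976. Adjusting to match 0.975 gives s ≈ 78.25.
So α = 0.49·78.25 ≈ 38.34, β = 0.51·78.25 ≈ 39.91.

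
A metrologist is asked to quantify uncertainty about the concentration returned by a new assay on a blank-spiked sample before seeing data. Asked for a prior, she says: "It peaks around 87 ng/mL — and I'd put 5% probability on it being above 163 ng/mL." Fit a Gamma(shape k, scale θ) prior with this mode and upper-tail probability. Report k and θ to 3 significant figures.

Gamma(k,θ) with k>1 has mode (k−1)θ, so θ = 87/(k−1).
Need P(X < 163) = 0.95 with θ tied to k this way. Start at k = 2, θ = 87: P(X<163) ≈ 0.559.
Too low — raise k to concentrate. Iterating converges to k ≈ 8.06.
Then θ = 87/(8.06−1) ≈ 12.3.

k ≈ 8.06, θ ≈ 12.3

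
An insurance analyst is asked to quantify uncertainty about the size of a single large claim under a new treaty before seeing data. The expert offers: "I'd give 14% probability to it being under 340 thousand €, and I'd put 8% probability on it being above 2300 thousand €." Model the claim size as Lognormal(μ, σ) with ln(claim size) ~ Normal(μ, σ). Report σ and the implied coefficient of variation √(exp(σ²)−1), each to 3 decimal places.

If T ~ Lognormal(μ,σ) then ln T ~ Normal(μ,σ), so the p-quantile of ln T is μ + z_p·σ.
ln(340) = 5.829 and ln(2300) = 7.741; z_{0.14} = -1.08, z_{0.92} = 1.405.
σ = (7.741 − 5.829)/(1.405 − (-1.08)) = 0.769.
μ = 5.829 − (-1.08)·0.769 = 6.660.
CV = √(exp(σ²)−1) = √(exp(0.5916)−1) = 0.898.

σ ≈ 0.769, CV ≈ 0.898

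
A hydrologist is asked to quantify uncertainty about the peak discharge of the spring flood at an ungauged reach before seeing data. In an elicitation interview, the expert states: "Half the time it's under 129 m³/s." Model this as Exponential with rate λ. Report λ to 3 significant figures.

λ ≈ 0.00537

Exponential median = ln 2 / λ, so λ = ln 2 / 129.0 = 0.00537.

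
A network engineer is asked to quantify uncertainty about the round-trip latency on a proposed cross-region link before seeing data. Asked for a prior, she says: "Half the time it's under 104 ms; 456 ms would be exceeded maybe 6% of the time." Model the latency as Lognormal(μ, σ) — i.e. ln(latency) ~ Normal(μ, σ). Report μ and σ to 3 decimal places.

μ ≈ 4.644, σ ≈ 0.951

If T ~ Lognormal(μ,σ) then ln T ~ Normal(μ,σ), so the p-quantile of ln T is μ + z_p·σ.
ln(104) = 4.644 and ln(456) = 6.122; z_{0.5} = 0, z_{0.94} = 1.555.
σ = (6.122 − 4.644)/(1.555 − (0)) = 0.951.
μ = 4.644 − (0)·0.951 = 4.644.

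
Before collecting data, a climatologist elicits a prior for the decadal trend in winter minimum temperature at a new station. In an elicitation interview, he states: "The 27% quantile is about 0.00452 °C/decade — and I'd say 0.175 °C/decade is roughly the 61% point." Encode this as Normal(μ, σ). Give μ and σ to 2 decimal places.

μ = 0.12, σ = 0.19

The p-quantile of Normal(μ,σ) is μ + z_p·σ, with z_{0.27} = -0.6128 and z_{0.61} = 0.2793.
Eliminate σ: μ = (z₂·x₁ − z₁·x₂)/(z₂ − z₁) = (0.2793·0.00452 − (-0.6128)·0.175)/0.8921 = 0.12.
Then σ = (x₂ − x₁)/(z₂ − z₁) = (0.175 − 0.00452)/0.8921 = 0.19.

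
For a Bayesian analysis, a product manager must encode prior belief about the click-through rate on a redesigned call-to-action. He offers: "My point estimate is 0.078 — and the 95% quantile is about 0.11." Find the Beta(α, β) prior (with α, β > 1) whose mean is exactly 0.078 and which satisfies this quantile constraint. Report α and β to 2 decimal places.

With mean 0.078 fixed, write α = 0.078s, β = 0.922s where s = α+β.
Need P(θ < 0.11) = 0.95 under Beta(0.078s, 0.922s). Normal approximation: (q−m)/√(m(1−m)/s) ≈ z_{0.95} = 1.64, so s ≈ 0.078·0.922·(1.64)²/(0.11−0.078)² = 190.0.
At s = 190.0: P(θ<0.11) ≈ 0.940. Adjusting to match 0.95 gives s ≈ 216.15.
So α = 0.078·216.15 ≈ 16.86, β = 0.922·216.15 ≈ 199.29.

α ≈ 16.86, β ≈ 199.29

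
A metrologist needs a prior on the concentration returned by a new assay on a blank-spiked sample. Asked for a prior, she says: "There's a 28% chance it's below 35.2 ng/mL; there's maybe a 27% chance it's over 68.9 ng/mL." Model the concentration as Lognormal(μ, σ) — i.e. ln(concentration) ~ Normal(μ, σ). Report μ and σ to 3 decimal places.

If T ~ Lognormal(μ,σ) then ln T ~ Normal(μ,σ), so the p-quantile of ln T is μ + z_p·σ.
ln(35.2) = 3.561 and ln(68.9) = 4.233; z_{0.28} = -0.5828, z_{0.73} = 0.6128.
σ = (4.233 − 3.561)/(0.6128 − (-0.5828)) = 0.562.
μ = 3.561 − (-0.5828)·0.562 = 3.888.

μ ≈ 3.888, σ ≈ 0.562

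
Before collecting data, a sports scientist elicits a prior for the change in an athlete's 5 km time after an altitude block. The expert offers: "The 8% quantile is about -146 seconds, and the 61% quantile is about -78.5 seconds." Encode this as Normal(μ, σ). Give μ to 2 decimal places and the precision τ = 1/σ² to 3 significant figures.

The p-quantile of Normal(μ,σ) is μ + z_p·σ, with z_{0.08} = -1.405 and z_{0.61} = 0.2793.
Eliminate σ: μ = (z₂·x₁ − z₁·x₂)/(z₂ − z₁) = (0.2793·-146 − (-1.405)·-78.5)/1.684 = -89.69.
Then σ = (x₂ − x₁)/(z₂ − z₁) = (-78.5 − -146)/1.684 = 40.07.
Precision τ = 1/σ² = 1/40.07² = 0.000623.

μ = -89.69, τ = 0.000623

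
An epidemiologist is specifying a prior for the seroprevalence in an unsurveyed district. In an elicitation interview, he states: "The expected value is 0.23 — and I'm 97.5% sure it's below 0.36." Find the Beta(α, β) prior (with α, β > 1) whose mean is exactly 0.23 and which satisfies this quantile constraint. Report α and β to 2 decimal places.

With mean 0.23 fixed, write α = 0.23s, β = 0.77s where s = α+β.
Need P(θ < 0.36) = 0.975 under Beta(0.23s, 0.77s). Normal approximation: (q−m)/√(m(1−m)/s) ≈ z_{0.975} = 1.96, so s ≈ 0.23·0.77·(1.96)²/(0.36−0.23)² = 40.3.
At s = 40.3: P(θ<0.36) ≈ 0.967. Adjusting to match 0.975 gives s ≈ 46.32.
So α = 0.23·46.32 ≈ 10.65, β = 0.77·46.32 ≈ 35.67.

α ≈ 10.65, β ≈ 35.67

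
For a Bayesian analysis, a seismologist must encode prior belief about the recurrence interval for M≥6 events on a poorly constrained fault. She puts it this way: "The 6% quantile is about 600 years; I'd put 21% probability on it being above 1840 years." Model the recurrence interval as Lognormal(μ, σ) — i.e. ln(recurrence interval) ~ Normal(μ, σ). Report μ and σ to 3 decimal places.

μ ≈ 7.135, σ ≈ 0.475

If T ~ Lognormal(μ,σ) then ln T ~ Normal(μ,σ), so the p-quantile of ln T is μ + z_p·σ.
ln(600) = 6.397 and ln(1840) = 7.518; z_{0.06} = -1.555, z_{0.79} = 0.8064.
σ = (7.518 − 6.397)/(0.8064 − (-1.555)) = 0.475.
μ = 6.397 − (-1.555)·0.475 = 7.135.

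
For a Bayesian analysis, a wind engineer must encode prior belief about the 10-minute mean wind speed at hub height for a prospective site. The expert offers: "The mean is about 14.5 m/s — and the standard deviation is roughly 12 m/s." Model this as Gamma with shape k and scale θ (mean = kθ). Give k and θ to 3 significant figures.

For Gamma(k, scale θ): mean = kθ, variance = kθ², so CV = 1/√k.
CV = SD/mean = 12/14.5 = 0.8276, hence k = 1/CV² = 1.46.
Then θ = mean/k = 14.5/1.46 = 9.93.

k ≈ 1.46, θ ≈ 9.93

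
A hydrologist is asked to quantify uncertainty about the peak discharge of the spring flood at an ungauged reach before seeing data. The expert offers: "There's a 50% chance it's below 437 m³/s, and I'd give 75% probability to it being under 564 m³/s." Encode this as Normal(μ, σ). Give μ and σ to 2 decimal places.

For Normal(μ,σ), the p-quantile is μ + z_p·σ. Here z_{0.5} = 0, z_{0.75} = 0.6745.
So 437 = μ + 0σ and 564 = μ + 0.6745σ.
Subtracting: σ = (564 − 437)/(0.6745 − (0)) = 188.29.
Then μ = 437 − (0)·188.29 = 437.00.

μ = 437.00, σ = 188.29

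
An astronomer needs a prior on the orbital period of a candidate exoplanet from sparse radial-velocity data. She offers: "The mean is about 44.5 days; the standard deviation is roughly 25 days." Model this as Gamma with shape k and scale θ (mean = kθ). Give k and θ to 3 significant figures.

For Gamma(k, scale θ): mean = kθ, variance = kθ², so CV = 1/√k.
CV = SD/mean = 25/44.5 = 0.5618, hence k = 1/CV² = 3.17.
Then θ = mean/k = 44.5/3.17 = 14.

k ≈ 3.17, θ ≈ 14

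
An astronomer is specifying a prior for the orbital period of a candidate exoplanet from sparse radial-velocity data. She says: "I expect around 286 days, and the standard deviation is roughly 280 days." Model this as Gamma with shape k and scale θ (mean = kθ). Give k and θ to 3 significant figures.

k ≈ 1.04, θ ≈ 274

For Gamma(k, scale θ): mean = kθ, variance = kθ², so CV = 1/√k.
CV = SD/mean = 280/286 = 0.979, hence k = 1/CV² = 1.04.
Then θ = mean/k = 286/1.04 = 274.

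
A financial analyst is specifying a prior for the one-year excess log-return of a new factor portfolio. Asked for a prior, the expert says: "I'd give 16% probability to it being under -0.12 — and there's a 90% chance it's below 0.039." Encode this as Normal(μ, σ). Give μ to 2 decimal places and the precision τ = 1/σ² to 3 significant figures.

μ = -0.05, τ = 205

For Normal(μ,σ), the p-quantile is μ + z_p·σ. Here z_{0.16} = -0.9945, z_{0.9} = 1.282.
So -0.12 = μ − 0.9945σ and 0.039 = μ + 1.282σ.
Subtracting: σ = (0.039 − -0.12)/(1.282 − (-0.9945)) = 0.07.
Then μ = -0.12 − (-0.9945)·0.07 = -0.05.
Precision τ = 1/σ² = 1/0.06986² = 205.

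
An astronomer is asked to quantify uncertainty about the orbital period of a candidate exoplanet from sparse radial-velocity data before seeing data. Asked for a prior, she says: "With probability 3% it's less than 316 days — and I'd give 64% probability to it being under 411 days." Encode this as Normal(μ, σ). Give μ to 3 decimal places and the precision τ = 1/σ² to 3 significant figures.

For Normal(μ,σ), the p-quantile is μ + z_p·σ. Here z_{0.03} = -1.881, z_{0.64} = 0.3585.
So 316 = μ − 1.881σ and 411 = μ + 0.3585σ.
Subtracting: σ = (411 − 316)/(0.3585 − (-1.881)) = 42.425.
Then μ = 316 − (-1.881)·42.425 = 395.792.
Precision τ = 1/σ² = 1/42.42² = 0.000556.

μ = 395.792, τ = 0.000556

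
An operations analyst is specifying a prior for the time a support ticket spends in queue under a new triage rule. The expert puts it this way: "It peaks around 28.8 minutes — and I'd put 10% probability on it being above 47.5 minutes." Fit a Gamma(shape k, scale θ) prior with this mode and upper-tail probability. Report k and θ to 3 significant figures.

Gamma(k,θ) with k>1 has mode (k−1)θ, so θ = 28.8/(k−1).
Need P(X < 47.5) = 0.9 with θ tied to k this way. Start at k = 2, θ = 28.8: P(X<47.5) ≈ 0.491.
Too low — raise k to concentrate. Iterating converges to k ≈ 8.53.
Then θ = 28.8/(8.53−1) ≈ 3.82.

k ≈ 8.53, θ ≈ 3.82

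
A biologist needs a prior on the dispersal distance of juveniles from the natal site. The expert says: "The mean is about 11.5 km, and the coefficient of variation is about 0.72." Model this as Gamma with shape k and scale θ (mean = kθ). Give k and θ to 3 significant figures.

k ≈ 1.93, θ ≈ 5.96

For Gamma(k, scale θ): mean = kθ, variance = kθ², so CV = 1/√k.
CV = 0.72, hence k = 1/CV² = 1.93.
Then θ = mean/k = 11.5/1.93 = 5.96.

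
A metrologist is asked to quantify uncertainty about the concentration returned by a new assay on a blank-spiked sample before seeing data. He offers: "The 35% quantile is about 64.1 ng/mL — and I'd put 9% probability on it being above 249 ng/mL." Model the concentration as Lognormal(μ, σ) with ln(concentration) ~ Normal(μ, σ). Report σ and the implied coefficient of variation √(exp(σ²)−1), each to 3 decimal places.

σ ≈ 0.786, CV ≈ 0.925

If T ~ Lognormal(μ,σ) then ln T ~ Normal(μ,σ), so the p-quantile of ln T is μ + z_p·σ.
ln(64.1) = 4.16 and ln(249) = 5.517; z_{0.35} = -0.3853, z_{0.91} = 1.341.
σ = (5.517 − 4.16)/(1.341 − (-0.3853)) = 0.786.
μ = 4.16 − (-0.3853)·0.786 = 4.463.
CV = √(exp(σ²)−1) = √(exp(0.6181)−1) = 0.925.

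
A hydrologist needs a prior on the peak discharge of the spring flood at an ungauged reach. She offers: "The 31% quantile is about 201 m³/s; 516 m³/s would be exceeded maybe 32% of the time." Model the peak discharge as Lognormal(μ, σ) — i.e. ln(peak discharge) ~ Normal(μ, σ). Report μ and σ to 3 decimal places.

μ ≈ 5.788, σ ≈ 0.978

If T ~ Lognormal(μ,σ) then ln T ~ Normal(μ,σ), so the p-quantile of ln T is μ + z_p·σ.
ln(201) = 5.303 and ln(516) = 6.246; z_{0.31} = -0.4959, z_{0.68} = 0.4677.
σ = (6.246 − 5.303)/(0.4677 − (-0.4959)) = 0.978.
μ = 5.303 − (-0.4959)·0.978 = 5.788.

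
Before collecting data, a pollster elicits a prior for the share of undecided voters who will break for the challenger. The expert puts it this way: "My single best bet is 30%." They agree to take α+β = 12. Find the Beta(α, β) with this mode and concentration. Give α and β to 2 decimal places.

α = 4.00, β = 8.00

For α,β > 1 the Beta mode is (α−1)/(α+β−2). With α+β = 12, the mode is (α−1)/10.
Set (α−1)/10 = 0.3 → α = 1 + 0.3·10 = 4.00.
β = 12 − α = 8.00.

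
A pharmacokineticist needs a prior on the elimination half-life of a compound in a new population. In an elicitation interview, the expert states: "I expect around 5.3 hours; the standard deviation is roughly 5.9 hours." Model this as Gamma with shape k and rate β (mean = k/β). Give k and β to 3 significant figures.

k ≈ 0.807, β ≈ 0.152

For Gamma(k, rate β): mean = k/β, variance = k/β², so CV = 1/√k.
CV = SD/mean = 5.9/5.3 = 1.113, hence k = 1/CV² = 0.807.
Then β = k/mean = 0.807/5.3 = 0.152.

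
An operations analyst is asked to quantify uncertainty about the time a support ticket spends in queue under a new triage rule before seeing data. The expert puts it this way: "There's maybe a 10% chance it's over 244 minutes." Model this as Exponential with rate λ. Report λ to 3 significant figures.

P(T > 244.0) = e^(−λ·244.0) = 0.1, so λ = −ln(0.1)/244.0 = 0.00944.

λ ≈ 0.00944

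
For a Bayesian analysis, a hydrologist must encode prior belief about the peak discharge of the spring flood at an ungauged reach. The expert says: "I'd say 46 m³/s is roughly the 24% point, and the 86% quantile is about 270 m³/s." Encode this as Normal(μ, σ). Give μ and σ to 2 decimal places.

μ = 134.55, σ = 125.38

The p-quantile of Normal(μ,σ) is μ + z_p·σ, with z_{0.24} = -0.7063 and z_{0.86} = 1.08.
Eliminate σ: μ = (z₂·x₁ − z₁·x₂)/(z₂ − z₁) = (1.08·46 − (-0.7063)·270)/1.787 = 134.55.
Then σ = (x₂ − x₁)/(z₂ − z₁) = (270 − 46)/1.787 = 125.38.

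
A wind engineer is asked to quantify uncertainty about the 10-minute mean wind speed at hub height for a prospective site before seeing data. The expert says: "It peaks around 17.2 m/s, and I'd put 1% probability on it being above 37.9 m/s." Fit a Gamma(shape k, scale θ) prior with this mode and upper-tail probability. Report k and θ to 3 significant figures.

Gamma(k,θ) with k>1 has mode (k−1)θ, so θ = 17.2/(k−1).
Need P(X < 37.9) = 0.99 with θ tied to k this way. Start at k = 2, θ = 17.2: P(X<37.9) ≈ 0.646.
Too low — raise k to concentrate. Iterating converges to k ≈ 8.72.
Then θ = 17.2/(8.72−1) ≈ 2.23.

k ≈ 8.72, θ ≈ 2.23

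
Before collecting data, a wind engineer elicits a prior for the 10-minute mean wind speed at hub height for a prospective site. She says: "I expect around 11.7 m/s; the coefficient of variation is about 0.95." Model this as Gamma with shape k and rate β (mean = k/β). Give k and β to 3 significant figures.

For Gamma(k, rate β): mean = k/β, variance = k/β², so CV = 1/√k.
CV = 0.95, hence k = 1/CV² = 1.11.
Then β = k/mean = 1.11/11.7 = 0.0947.

k ≈ 1.11, β ≈ 0.0947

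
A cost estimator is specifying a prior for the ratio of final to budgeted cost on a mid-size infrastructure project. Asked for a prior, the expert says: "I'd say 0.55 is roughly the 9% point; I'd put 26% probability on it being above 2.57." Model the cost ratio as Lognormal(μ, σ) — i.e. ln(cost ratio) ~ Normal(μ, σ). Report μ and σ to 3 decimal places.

If T ~ Lognormal(μ,σ) then ln T ~ Normal(μ,σ), so the p-quantile of ln T is μ + z_p·σ.
ln(0.55) = -0.5978 and ln(2.57) = 0.9439; z_{0.09} = -1.341, z_{0.74} = 0.6433.
σ = (0.9439 − -0.5978)/(0.6433 − (-1.341)) = 0.777.
μ = -0.5978 − (-1.341)·0.777 = 0.444.

μ ≈ 0.444, σ ≈ 0.777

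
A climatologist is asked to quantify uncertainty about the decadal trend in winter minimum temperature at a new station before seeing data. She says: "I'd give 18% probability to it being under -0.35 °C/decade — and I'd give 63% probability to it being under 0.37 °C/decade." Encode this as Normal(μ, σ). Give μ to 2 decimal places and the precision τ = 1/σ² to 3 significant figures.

μ = 0.18, τ = 3

For Normal(μ,σ), the p-quantile is μ + z_p·σ. Here z_{0.18} = -0.9154, z_{0.63} = 0.3319.
So -0.35 = μ − 0.9154σ and 0.37 = μ + 0.3319σ.
Subtracting: σ = (0.37 − -0.35)/(0.3319 − (-0.9154)) = 0.58.
Then μ = -0.35 − (-0.9154)·0.58 = 0.18.
Precision τ = 1/σ² = 1/0.5773² = 3.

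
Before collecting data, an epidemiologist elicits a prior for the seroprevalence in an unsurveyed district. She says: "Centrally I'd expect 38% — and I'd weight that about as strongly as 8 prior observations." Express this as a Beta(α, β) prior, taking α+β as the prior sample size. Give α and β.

α = 3.04, β = 4.96

Under the effective-sample-size interpretation, Beta(α, β) has prior mean α/(α+β) and prior sample size α+β.
So α+β = 8 and α/(α+β) = 0.38, giving α = 0.38·8 = 3.04 and β = 8 − 3.04 = 4.96.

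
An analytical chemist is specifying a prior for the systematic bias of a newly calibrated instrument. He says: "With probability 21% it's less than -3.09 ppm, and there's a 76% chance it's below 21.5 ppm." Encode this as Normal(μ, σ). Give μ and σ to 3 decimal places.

μ = 10.019, σ = 16.255

For Normal(μ,σ), the p-quantile is μ + z_p·σ. Here z_{0.21} = -0.8064, z_{0.76} = 0.7063.
So -3.09 = μ − 0.8064σ and 21.5 = μ + 0.7063σ.
Subtracting: σ = (21.5 − -3.09)/(0.7063 − (-0.8064)) = 16.255.
Then μ = -3.09 − (-0.8064)·16.255 = 10.019.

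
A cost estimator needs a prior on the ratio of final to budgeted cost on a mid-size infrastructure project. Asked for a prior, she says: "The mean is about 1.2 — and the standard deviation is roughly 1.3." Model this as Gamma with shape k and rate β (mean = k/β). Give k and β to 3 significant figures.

For Gamma(k, rate β): mean = k/β, variance = k/β², so CV = 1/√k.
CV = SD/mean = 1.3/1.2 = 1.083, hence k = 1/CV² = 0.852.
Then β = k/mean = 0.852/1.2 = 0.71.

k ≈ 0.852, β ≈ 0.71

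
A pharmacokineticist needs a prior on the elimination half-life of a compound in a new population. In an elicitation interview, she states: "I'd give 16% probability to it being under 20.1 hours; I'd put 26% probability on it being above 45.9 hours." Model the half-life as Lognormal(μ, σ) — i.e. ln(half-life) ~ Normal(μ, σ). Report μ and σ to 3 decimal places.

μ ≈ 3.502, σ ≈ 0.504

If T ~ Lognormal(μ,σ) then ln T ~ Normal(μ,σ), so the p-quantile of ln T is μ + z_p·σ.
ln(20.1) = 3.001 and ln(45.9) = 3.826; z_{0.16} = -0.9945, z_{0.74} = 0.6433.
σ = (3.826 − 3.001)/(0.6433 − (-0.9945)) = 0.504.
μ = 3.001 − (-0.9945)·0.504 = 3.502.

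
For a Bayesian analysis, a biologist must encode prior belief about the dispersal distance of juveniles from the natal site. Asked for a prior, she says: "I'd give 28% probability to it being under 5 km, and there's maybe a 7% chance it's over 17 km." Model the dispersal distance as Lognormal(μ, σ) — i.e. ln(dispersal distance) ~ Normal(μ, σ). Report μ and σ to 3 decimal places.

μ ≈ 1.956, σ ≈ 0.594

If T ~ Lognormal(μ,σ) then ln T ~ Normal(μ,σ), so the p-quantile of ln T is μ + z_p·σ.
ln(5) = 1.609 and ln(17) = 2.833; z_{0.28} = -0.5828, z_{0.93} = 1.476.
σ = (2.833 − 1.609)/(1.476 − (-0.5828)) = 0.594.
μ = 1.609 − (-0.5828)·0.594 = 1.956.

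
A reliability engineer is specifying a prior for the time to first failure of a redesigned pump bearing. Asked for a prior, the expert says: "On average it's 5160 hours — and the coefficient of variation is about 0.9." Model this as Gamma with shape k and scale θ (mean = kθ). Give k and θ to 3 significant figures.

For Gamma(k, scale θ): mean = kθ, variance = kθ², so CV = 1/√k.
CV = 0.9, hence k = 1/CV² = 1.23.
Then θ = mean/k = 5160/1.23 = 4180.

k ≈ 1.23, θ ≈ 4180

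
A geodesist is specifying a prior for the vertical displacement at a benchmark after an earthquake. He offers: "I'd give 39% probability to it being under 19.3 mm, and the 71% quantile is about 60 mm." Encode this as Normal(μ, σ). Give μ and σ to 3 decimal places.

For Normal(μ,σ), the p-quantile is μ + z_p·σ. Here z_{0.39} = -0.2793, z_{0.71} = 0.5534.
So 19.3 = μ − 0.2793σ and 60 = μ + 0.5534σ.
Subtracting: σ = (60 − 19.3)/(0.5534 − (-0.2793)) = 48.877.
Then μ = 19.3 − (-0.2793)·48.877 = 32.952.

μ = 32.952, σ = 48.877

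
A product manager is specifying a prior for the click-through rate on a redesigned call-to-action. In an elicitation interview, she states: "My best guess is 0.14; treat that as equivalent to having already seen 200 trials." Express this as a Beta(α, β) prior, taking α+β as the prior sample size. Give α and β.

Under the effective-sample-size interpretation, Beta(α, β) has prior mean α/(α+β) and prior sample size α+β.
So α+β = 200 and α/(α+β) = 0.14, giving α = 0.14·200 = 28 and β = 200 − 28 = 172.

α = 28, β = 172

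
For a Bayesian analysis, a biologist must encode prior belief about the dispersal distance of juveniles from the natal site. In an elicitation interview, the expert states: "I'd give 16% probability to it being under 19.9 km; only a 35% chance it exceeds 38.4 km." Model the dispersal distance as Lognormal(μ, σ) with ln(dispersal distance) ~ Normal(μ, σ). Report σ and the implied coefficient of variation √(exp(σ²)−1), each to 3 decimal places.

If T ~ Lognormal(μ,σ) then ln T ~ Normal(μ,σ), so the p-quantile of ln T is μ + z_p·σ.
ln(19.9) = 2.991 and ln(38.4) = 3.648; z_{0.16} = -0.9945, z_{0.65} = 0.3853.
σ = (3.648 − 2.991)/(0.3853 − (-0.9945)) = 0.476.
μ = 2.991 − (-0.9945)·0.476 = 3.464.
CV = √(exp(σ²)−1) = √(exp(0.2270)−1) = 0.505.

σ ≈ 0.476, CV ≈ 0.505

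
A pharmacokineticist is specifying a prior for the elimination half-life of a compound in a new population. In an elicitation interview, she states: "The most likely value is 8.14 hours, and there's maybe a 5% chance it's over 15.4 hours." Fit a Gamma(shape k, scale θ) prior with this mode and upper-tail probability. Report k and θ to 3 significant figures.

k ≈ 7.84, θ ≈ 1.19

Gamma(k,θ) with k>1 has mode (k−1)θ, so θ = 8.14/(k−1).
Need P(X < 15.4) = 0.95 with θ tied to k this way. Start at k = 2, θ = 8.14: P(X<15.4) ≈ 0.564.
Too low — raise k to concentrate. Iterating converges to k ≈ 7.84.
Then θ = 8.14/(7.84−1) ≈ 1.19.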